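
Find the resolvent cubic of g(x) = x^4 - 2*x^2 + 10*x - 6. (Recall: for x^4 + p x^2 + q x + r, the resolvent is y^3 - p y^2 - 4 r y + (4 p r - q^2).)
h(y) = y^3 + 2*y^2 + 24*y - 52

Identify coefficients: p = -2, q = 10, r = -6.
Plug into h(y) = y^3 - p y^2 - 4 r y + (4 p r - q^2):
  h(y) = y^3 - (-2) y^2 - 4*(-6) y + (4*(-2)*(-6) - (10)^2)
       = y^3 + (2) y^2 + (24) y + (-52).
Simplifying: h(y) = y^3 + 2*y^2 + 24*y - 52.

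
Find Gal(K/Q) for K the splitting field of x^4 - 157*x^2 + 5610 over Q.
Gal(K/Q) = V_4 (Klein four-group, Z/2Z × Z/2Z)

f factors as (x^2 - 102)(x^2 - 55), so the splitting field is K = Q(sqrt(102), sqrt(55)). The elements 102, 55, 5610 are all non-squares in Q, so sqrt(102) and sqrt(55) generate independent quadratic extensions. Thus [K:Q] = 4 and Gal(K/Q) is generated by the two order-2 automorphisms sqrt(102) ↦ -sqrt(102) and sqrt(55) ↦ -sqrt(55), giving V_4.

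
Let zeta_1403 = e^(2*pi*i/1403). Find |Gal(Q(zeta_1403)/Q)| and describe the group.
|Gal(Q(zeta_1403)/Q)| = phi(1403) = 1320; group ≅ (Z/1403Z)^* ≅ Z/22Z × Z/60Z

The n-th cyclotomic polynomial Φ_1403(x) is the minimal polynomial of zeta_1403 over Q and has degree phi(1403) = 1320. So Q(zeta_1403) is a degree-1320 Galois extension with Galois group (Z/1403Z)^*. By CRT, (Z/1403Z)^* ≅ (Z/23Z)^* × (Z/61Z)^*. Each prime-power unit group is (Z/23Z)^* ≅ Z/22Z; (Z/61Z)^* ≅ Z/60Z. Hence Gal(Q(zeta_1403)/Q) ≅ Z/22Z × Z/60Z.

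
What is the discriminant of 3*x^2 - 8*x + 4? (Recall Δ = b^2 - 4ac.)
Δ = 16

For a quadratic a x^2 + b x + c the discriminant is Δ = b^2 - 4ac = (-8)^2 - 4*(3)*(4) = 64 - (48) = 16.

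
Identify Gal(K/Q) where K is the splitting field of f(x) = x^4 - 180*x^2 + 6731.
Gal(K/Q) = V_4 (Klein four-group, Z/2Z × Z/2Z)

f factors as (x^2 - 127)(x^2 - 53), so the splitting field is K = Q(sqrt(127), sqrt(53)). The elements 127, 53, 6731 are all non-squares in Q, so sqrt(127) and sqrt(53) generate independent quadratic extensions. Thus [K:Q] = 4 and Gal(K/Q) is generated by the two order-2 automorphisms sqrt(127) ↦ -sqrt(127) and sqrt(53) ↦ -sqrt(53), giving V_4.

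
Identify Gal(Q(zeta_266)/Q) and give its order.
|Gal(Q(zeta_266)/Q)| = phi(266) = 108; group ≅ (Z/266Z)^* ≅ Z/6Z × Z/18Z

The n-th cyclotomic polynomial Φ_266(x) is the minimal polynomial of zeta_266 over Q and has degree phi(266) = 108. So Q(zeta_266) is a degree-108 Galois extension with Galois group (Z/266Z)^*. By CRT, (Z/266Z)^* ≅ (Z/2Z)^* × (Z/7Z)^* × (Z/19Z)^*. Each prime-power unit group is (Z/2Z)^* ≅ trivial group (order 1); (Z/7Z)^* ≅ Z/6Z; (Z/19Z)^* ≅ Z/18Z. Hence Gal(Q(zeta_266)/Q) ≅ Z/6Z × Z/18Z.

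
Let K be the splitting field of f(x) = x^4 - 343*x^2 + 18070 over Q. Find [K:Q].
[K:Q] = 4

f factors as (x^2 - 65)(x^2 - 278); the splitting field is K = Q(sqrt(65), sqrt(278)). Since 65, 278, and 18070 are all non-squares in Q, the three subfields Q(sqrt(65)), Q(sqrt(278)), Q(sqrt(18070)) are distinct degree-2 extensions, so [K:Q] = 4 (Klein four Galois group).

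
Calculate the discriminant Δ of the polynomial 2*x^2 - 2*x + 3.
Δ = -20

For a quadratic a x^2 + b x + c the discriminant is Δ = b^2 - 4ac = (-2)^2 - 4*(2)*(3) = 4 - (24) = -20.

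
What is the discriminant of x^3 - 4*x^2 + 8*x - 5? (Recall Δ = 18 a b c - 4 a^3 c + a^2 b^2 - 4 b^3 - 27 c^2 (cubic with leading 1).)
Δ = -99

For x^3 + a x^2 + b x + c the discriminant is Δ = 18 a b c - 4 a^3 c + a^2 b^2 - 4 b^3 - 27 c^2.
Plug a = -4, b = 8, c = -5:
  18*(-4)*(8)*(-5) - 4*(-4)^3*(-5) + (-4)^2*(8)^2 - 4*(8)^3 - 27*(-5)^2
  = 2880 + (-1280) + 1024 + (-2048) + (-675)
  = -99.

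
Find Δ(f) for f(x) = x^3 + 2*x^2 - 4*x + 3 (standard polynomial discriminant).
Δ = -451

For x^3 + a x^2 + b x + c the discriminant is Δ = 18 a b c - 4 a^3 c + a^2 b^2 - 4 b^3 - 27 c^2.
Plug a = 2, b = -4, c = 3:
  18*(2)*(-4)*(3) - 4*(2)^3*(3) + (2)^2*(-4)^2 - 4*(-4)^3 - 27*(3)^2
  = -432 + (-96) + 64 + (256) + (-243)
  = -451.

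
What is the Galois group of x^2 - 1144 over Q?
Gal(K/Q) = Z/2Z (cyclic of order 2)

x^2 - 1144 is irreducible over Q since 1144 is not a rational square. The splitting field Q(sqrt(1144)) has degree 2 over Q, and its unique nontrivial automorphism is sqrt(1144) ↦ -sqrt(1144). Hence Gal(Q(sqrt(1144))/Q) = Z/2Z.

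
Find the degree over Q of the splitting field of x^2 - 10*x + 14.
[K:Q] = 2

The discriminant of x^2 + (-10)*x + (14) is b^2 - 4c = 100 - (56) = 44. Since 44 is not a perfect square in Q, the polynomial is irreducible over Q. Its two roots generate a degree-2 extension, so [K:Q] = 2.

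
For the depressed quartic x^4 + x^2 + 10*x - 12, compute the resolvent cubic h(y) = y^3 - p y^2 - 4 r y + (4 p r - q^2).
h(y) = y^3 - y^2 + 48*y - 148

Identify coefficients: p = 1, q = 10, r = -12.
Plug into h(y) = y^3 - p y^2 - 4 r y + (4 p r - q^2):
  h(y) = y^3 - (1) y^2 - 4*(-12) y + (4*(1)*(-12) - (10)^2)
       = y^3 + (-1) y^2 + (48) y + (-148).
Simplifying: h(y) = y^3 - y^2 + 48*y - 148.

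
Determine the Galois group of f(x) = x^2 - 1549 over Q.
Gal(K/Q) = Z/2Z (cyclic of order 2)

x^2 - 1549 is irreducible over Q since 1549 is not a rational square. The splitting field Q(sqrt(1549)) has degree 2 over Q, and its unique nontrivial automorphism is sqrt(1549) ↦ -sqrt(1549). Hence Gal(Q(sqrt(1549))/Q) = Z/2Z.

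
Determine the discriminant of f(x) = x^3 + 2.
Δ = -108

For a depressed cubic x^3 + p x + q the discriminant is Δ = -4 p^3 - 27 q^2 = -4*(0)^3 - 27*(2)^2 = 0 - 108 = -108.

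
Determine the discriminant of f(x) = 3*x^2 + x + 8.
Δ = -95

For a quadratic a x^2 + b x + c the discriminant is Δ = b^2 - 4ac = (1)^2 - 4*(3)*(8) = 1 - (96) = -95.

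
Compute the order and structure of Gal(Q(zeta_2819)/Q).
|Gal(Q(zeta_2819)/Q)| = phi(2819) = 2818; group ≅ (Z/2819Z)^* ≅ Z/2818Z

The n-th cyclotomic polynomial Φ_2819(x) is the minimal polynomial of zeta_2819 over Q and has degree phi(2819) = 2818. So Q(zeta_2819) is a degree-2818 Galois extension with Galois group (Z/2819Z)^*. (Z/2819Z)^* is cyclic since 2819 is an odd prime power (or 4). Hence Gal(Q(zeta_2819)/Q) ≅ Z/2818Z.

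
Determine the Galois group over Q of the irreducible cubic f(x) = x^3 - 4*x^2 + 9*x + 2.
Gal(K/Q) = S_3 (symmetric group of order 6)

Compute the discriminant of x^3 + (-4)*x^2 + (9)*x + (2): Δ = -2512. Since Δ is not a rational square, the Galois group is not contained in A_3; it must be the full S_3 (irreducibility of the cubic rules out anything smaller).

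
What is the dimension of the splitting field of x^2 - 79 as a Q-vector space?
[K:Q] = 2

The polynomial x^2 - 79 is irreducible over Q since 79 is not a perfect square. Its splitting field is Q(sqrt(79)), which has degree 2 over Q.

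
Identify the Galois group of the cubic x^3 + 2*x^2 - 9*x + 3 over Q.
Gal(K/Q) = S_3 (symmetric group of order 6)

Compute the discriminant of x^3 + (2)*x^2 + (-9)*x + (3): Δ = 1929. Since Δ is not a rational square, the Galois group is not contained in A_3; it must be the full S_3 (irreducibility of the cubic rules out anything smaller).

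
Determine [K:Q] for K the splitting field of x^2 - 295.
[K:Q] = 2

The polynomial x^2 - 295 is irreducible over Q since 295 is not a perfect square. Its splitting field is Q(sqrt(295)), which has degree 2 over Q.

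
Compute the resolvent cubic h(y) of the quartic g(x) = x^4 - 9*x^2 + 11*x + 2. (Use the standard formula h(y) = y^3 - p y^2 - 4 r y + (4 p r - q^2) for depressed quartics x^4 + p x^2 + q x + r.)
h(y) = y^3 + 9*y^2 - 8*y - 193

Identify coefficients: p = -9, q = 11, r = 2.
Plug into h(y) = y^3 - p y^2 - 4 r y + (4 p r - q^2):
  h(y) = y^3 - (-9) y^2 - 4*(2) y + (4*(-9)*(2) - (11)^2)
       = y^3 + (9) y^2 + (-8) y + (-193).
Simplifying: h(y) = y^3 + 9*y^2 - 8*y - 193.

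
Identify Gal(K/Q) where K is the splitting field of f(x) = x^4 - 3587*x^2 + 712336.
Gal(K/Q) = Z/2Z (cyclic of order 2)

f factors as (x^2 - 211)(x^2 - 3376), so the splitting field is K = Q(sqrt(211), sqrt(3376)). The squarefree part of 211 is 211 and the squarefree part of 3376 is also 211, so sqrt(211) and sqrt(3376) are both rational multiples of sqrt(211). Hence Q(sqrt(211)) = Q(sqrt(3376)) = Q(sqrt(211)), and the splitting field collapses to a single degree-2 extension with Galois group Z/2Z.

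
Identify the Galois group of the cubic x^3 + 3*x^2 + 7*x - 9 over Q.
Gal(K/Q) = S_3 (symmetric group of order 6)

Compute the discriminant of x^3 + (3)*x^2 + (7)*x + (-9): Δ = -5548. Since Δ is not a rational square, the Galois group is not contained in A_3; it must be the full S_3 (irreducibility of the cubic rules out anything smaller).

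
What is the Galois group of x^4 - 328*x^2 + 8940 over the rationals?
Gal(K/Q) = V_4 (Klein four-group, Z/2Z × Z/2Z)

f factors as (x^2 - 30)(x^2 - 298), so the splitting field is K = Q(sqrt(30), sqrt(298)). The elements 30, 298, 8940 are all non-squares in Q, so sqrt(30) and sqrt(298) generate independent quadratic extensions. Thus [K:Q] = 4 and Gal(K/Q) is generated by the two order-2 automorphisms sqrt(30) ↦ -sqrt(30) and sqrt(298) ↦ -sqrt(298), giving V_4.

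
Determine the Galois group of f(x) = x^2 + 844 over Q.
Gal(K/Q) = Z/2Z (cyclic of order 2)

x^2 + 844 is irreducible over Q since -844 is not a rational square. The splitting field Q(sqrt(-844)) has degree 2 over Q, and its unique nontrivial automorphism is sqrt(-844) ↦ -sqrt(-844). Hence Gal(Q(sqrt(-844))/Q) = Z/2Z.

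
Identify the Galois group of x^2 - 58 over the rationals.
Gal(K/Q) = Z/2Z (cyclic of order 2)

x^2 - 58 is irreducible over Q since 58 is not a rational square. The splitting field Q(sqrt(58)) has degree 2 over Q, and its unique nontrivial automorphism is sqrt(58) ↦ -sqrt(58). Hence Gal(Q(sqrt(58))/Q) = Z/2Z.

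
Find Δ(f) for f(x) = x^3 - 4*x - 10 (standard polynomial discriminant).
Δ = -2444

For a depressed cubic x^3 + p x + q the discriminant is Δ = -4 p^3 - 27 q^2 = -4*(-4)^3 - 27*(-10)^2 = 256 - 2700 = -2444.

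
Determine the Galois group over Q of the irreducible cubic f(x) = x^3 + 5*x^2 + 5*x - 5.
Gal(K/Q) = S_3 (symmetric group of order 6)

Compute the discriminant of x^3 + (5)*x^2 + (5)*x + (-5): Δ = -300. Since Δ is not a rational square, the Galois group is not contained in A_3; it must be the full S_3 (irreducibility of the cubic rules out anything smaller).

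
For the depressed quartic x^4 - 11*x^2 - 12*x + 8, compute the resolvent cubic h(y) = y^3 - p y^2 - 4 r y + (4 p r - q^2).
h(y) = y^3 + 11*y^2 - 32*y - 496

Identify coefficients: p = -11, q = -12, r = 8.
Plug into h(y) = y^3 - p y^2 - 4 r y + (4 p r - q^2):
  h(y) = y^3 - (-11) y^2 - 4*(8) y + (4*(-11)*(8) - (-12)^2)
       = y^3 + (11) y^2 + (-32) y + (-496).
Simplifying: h(y) = y^3 + 11*y^2 - 32*y - 496.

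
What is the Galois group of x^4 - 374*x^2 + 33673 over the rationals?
Gal(K/Q) = V_4 (Klein four-group, Z/2Z × Z/2Z)

f factors as (x^2 - 223)(x^2 - 151), so the splitting field is K = Q(sqrt(223), sqrt(151)). The elements 223, 151, 33673 are all non-squares in Q, so sqrt(223) and sqrt(151) generate independent quadratic extensions. Thus [K:Q] = 4 and Gal(K/Q) is generated by the two order-2 automorphisms sqrt(223) ↦ -sqrt(223) and sqrt(151) ↦ -sqrt(151), giving V_4.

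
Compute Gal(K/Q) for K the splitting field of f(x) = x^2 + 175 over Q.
Gal(K/Q) = Z/2Z (cyclic of order 2)

x^2 + 175 is irreducible over Q since -175 is not a rational square. The splitting field Q(sqrt(-175)) has degree 2 over Q, and its unique nontrivial automorphism is sqrt(-175) ↦ -sqrt(-175). Hence Gal(Q(sqrt(-175))/Q) = Z/2Z.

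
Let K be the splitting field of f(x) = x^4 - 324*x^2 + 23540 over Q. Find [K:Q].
[K:Q] = 4

f factors as (x^2 - 214)(x^2 - 110); the splitting field is K = Q(sqrt(214), sqrt(110)). Since 214, 110, and 23540 are all non-squares in Q, the three subfields Q(sqrt(214)), Q(sqrt(110)), Q(sqrt(23540)) are distinct degree-2 extensions, so [K:Q] = 4 (Klein four Galois group).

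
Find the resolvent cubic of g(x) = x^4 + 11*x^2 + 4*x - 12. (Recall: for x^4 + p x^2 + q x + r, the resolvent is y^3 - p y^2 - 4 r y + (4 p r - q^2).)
h(y) = y^3 - 11*y^2 + 48*y - 544

Identify coefficients: p = 11, q = 4, r = -12.
Plug into h(y) = y^3 - p y^2 - 4 r y + (4 p r - q^2):
  h(y) = y^3 - (11) y^2 - 4*(-12) y + (4*(11)*(-12) - (4)^2)
       = y^3 + (-11) y^2 + (48) y + (-544).
Simplifying: h(y) = y^3 - 11*y^2 + 48*y - 544.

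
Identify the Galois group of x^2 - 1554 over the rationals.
Gal(K/Q) = Z/2Z (cyclic of order 2)

x^2 - 1554 is irreducible over Q since 1554 is not a rational square. The splitting field Q(sqrt(1554)) has degree 2 over Q, and its unique nontrivial automorphism is sqrt(1554) ↦ -sqrt(1554). Hence Gal(Q(sqrt(1554))/Q) = Z/2Z.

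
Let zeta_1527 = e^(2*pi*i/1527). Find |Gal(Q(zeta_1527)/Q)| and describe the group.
|Gal(Q(zeta_1527)/Q)| = phi(1527) = 1016; group ≅ (Z/1527Z)^* ≅ Z/2Z × Z/508Z

The n-th cyclotomic polynomial Φ_1527(x) is the minimal polynomial of zeta_1527 over Q and has degree phi(1527) = 1016. So Q(zeta_1527) is a degree-1016 Galois extension with Galois group (Z/1527Z)^*. By CRT, (Z/1527Z)^* ≅ (Z/3Z)^* × (Z/509Z)^*. Each prime-power unit group is (Z/3Z)^* ≅ Z/2Z; (Z/509Z)^* ≅ Z/508Z. Hence Gal(Q(zeta_1527)/Q) ≅ Z/2Z × Z/508Z.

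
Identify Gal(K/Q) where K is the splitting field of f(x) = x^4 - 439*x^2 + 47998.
Gal(K/Q) = V_4 (Klein four-group, Z/2Z × Z/2Z)

f factors as (x^2 - 206)(x^2 - 233), so the splitting field is K = Q(sqrt(206), sqrt(233)). The elements 206, 233, 47998 are all non-squares in Q, so sqrt(206) and sqrt(233) generate independent quadratic extensions. Thus [K:Q] = 4 and Gal(K/Q) is generated by the two order-2 automorphisms sqrt(206) ↦ -sqrt(206) and sqrt(233) ↦ -sqrt(233), giving V_4.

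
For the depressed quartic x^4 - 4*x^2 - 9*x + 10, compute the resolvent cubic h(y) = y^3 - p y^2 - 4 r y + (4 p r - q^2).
h(y) = y^3 + 4*y^2 - 40*y - 241

Identify coefficients: p = -4, q = -9, r = 10.
Plug into h(y) = y^3 - p y^2 - 4 r y + (4 p r - q^2):
  h(y) = y^3 - (-4) y^2 - 4*(10) y + (4*(-4)*(10) - (-9)^2)
       = y^3 + (4) y^2 + (-40) y + (-241).
Simplifying: h(y) = y^3 + 4*y^2 - 40*y - 241.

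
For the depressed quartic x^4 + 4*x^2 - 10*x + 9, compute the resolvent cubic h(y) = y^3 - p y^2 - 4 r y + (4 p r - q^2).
h(y) = y^3 - 4*y^2 - 36*y + 44

Identify coefficients: p = 4, q = -10, r = 9.
Plug into h(y) = y^3 - p y^2 - 4 r y + (4 p r - q^2):
  h(y) = y^3 - (4) y^2 - 4*(9) y + (4*(4)*(9) - (-10)^2)
       = y^3 + (-4) y^2 + (-36) y + (44).
Simplifying: h(y) = y^3 - 4*y^2 - 36*y + 44.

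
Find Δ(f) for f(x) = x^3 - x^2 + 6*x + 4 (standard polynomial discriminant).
Δ = -1676

For x^3 + a x^2 + b x + c the discriminant is Δ = 18 a b c - 4 a^3 c + a^2 b^2 - 4 b^3 - 27 c^2.
Plug a = -1, b = 6, c = 4:
  18*(-1)*(6)*(4) - 4*(-1)^3*(4) + (-1)^2*(6)^2 - 4*(6)^3 - 27*(4)^2
  = -432 + (16) + 36 + (-864) + (-432)
  = -1676.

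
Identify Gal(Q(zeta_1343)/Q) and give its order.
|Gal(Q(zeta_1343)/Q)| = phi(1343) = 1248; group ≅ (Z/1343Z)^* ≅ Z/16Z × Z/78Z

The n-th cyclotomic polynomial Φ_1343(x) is the minimal polynomial of zeta_1343 over Q and has degree phi(1343) = 1248. So Q(zeta_1343) is a degree-1248 Galois extension with Galois group (Z/1343Z)^*. By CRT, (Z/1343Z)^* ≅ (Z/17Z)^* × (Z/79Z)^*. Each prime-power unit group is (Z/17Z)^* ≅ Z/16Z; (Z/79Z)^* ≅ Z/78Z. Hence Gal(Q(zeta_1343)/Q) ≅ Z/16Z × Z/78Z.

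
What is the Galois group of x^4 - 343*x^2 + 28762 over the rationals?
Gal(K/Q) = V_4 (Klein four-group, Z/2Z × Z/2Z)

f factors as (x^2 - 197)(x^2 - 146), so the splitting field is K = Q(sqrt(197), sqrt(146)). The elements 197, 146, 28762 are all non-squares in Q, so sqrt(197) and sqrt(146) generate independent quadratic extensions. Thus [K:Q] = 4 and Gal(K/Q) is generated by the two order-2 automorphisms sqrt(197) ↦ -sqrt(197) and sqrt(146) ↦ -sqrt(146), giving V_4.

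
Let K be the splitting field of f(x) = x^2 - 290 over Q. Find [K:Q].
[K:Q] = 2

The polynomial x^2 - 290 is irreducible over Q since 290 is not a perfect square. Its splitting field is Q(sqrt(290)), which has degree 2 over Q.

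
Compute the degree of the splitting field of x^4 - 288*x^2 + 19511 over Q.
[K:Q] = 4

f factors as (x^2 - 109)(x^2 - 179); the splitting field is K = Q(sqrt(109), sqrt(179)). Since 109, 179, and 19511 are all non-squares in Q, the three subfields Q(sqrt(109)), Q(sqrt(179)), Q(sqrt(19511)) are distinct degree-2 extensions, so [K:Q] = 4 (Klein four Galois group).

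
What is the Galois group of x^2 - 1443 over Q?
Gal(K/Q) = Z/2Z (cyclic of order 2)

x^2 - 1443 is irreducible over Q since 1443 is not a rational square. The splitting field Q(sqrt(1443)) has degree 2 over Q, and its unique nontrivial automorphism is sqrt(1443) ↦ -sqrt(1443). Hence Gal(Q(sqrt(1443))/Q) = Z/2Z.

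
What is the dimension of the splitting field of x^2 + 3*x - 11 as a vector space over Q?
[K:Q] = 2

The discriminant of x^2 + (3)*x + (-11) is b^2 - 4c = 9 - (-44) = 53. Since 53 is not a perfect square in Q, the polynomial is irreducible over Q. Its two roots generate a degree-2 extension, so [K:Q] = 2.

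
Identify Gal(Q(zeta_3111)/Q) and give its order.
|Gal(Q(zeta_3111)/Q)| = phi(3111) = 1920; group ≅ (Z/3111Z)^* ≅ Z/2Z × Z/16Z × Z/60Z

The n-th cyclotomic polynomial Φ_3111(x) is the minimal polynomial of zeta_3111 over Q and has degree phi(3111) = 1920. So Q(zeta_3111) is a degree-1920 Galois extension with Galois group (Z/3111Z)^*. By CRT, (Z/3111Z)^* ≅ (Z/3Z)^* × (Z/17Z)^* × (Z/61Z)^*. Each prime-power unit group is (Z/3Z)^* ≅ Z/2Z; (Z/17Z)^* ≅ Z/16Z; (Z/61Z)^* ≅ Z/60Z. Hence Gal(Q(zeta_3111)/Q) ≅ Z/2Z × Z/16Z × Z/60Z.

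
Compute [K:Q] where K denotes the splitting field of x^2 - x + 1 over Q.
[K:Q] = 2

The discriminant of x^2 + (-1)*x + (1) is b^2 - 4c = 1 - (4) = -3. Since -3 is not a perfect square in Q, the polynomial is irreducible over Q. Its two roots generate a degree-2 extension, so [K:Q] = 2.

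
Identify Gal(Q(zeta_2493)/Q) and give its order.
|Gal(Q(zeta_2493)/Q)| = phi(2493) = 1656; group ≅ (Z/2493Z)^* ≅ Z/6Z × Z/276Z

The n-th cyclotomic polynomial Φ_2493(x) is the minimal polynomial of zeta_2493 over Q and has degree phi(2493) = 1656. So Q(zeta_2493) is a degree-1656 Galois extension with Galois group (Z/2493Z)^*. By CRT, (Z/2493Z)^* ≅ (Z/9Z)^* × (Z/277Z)^*. Each prime-power unit group is (Z/9Z)^* ≅ Z/6Z; (Z/277Z)^* ≅ Z/276Z. Hence Gal(Q(zeta_2493)/Q) ≅ Z/6Z × Z/276Z.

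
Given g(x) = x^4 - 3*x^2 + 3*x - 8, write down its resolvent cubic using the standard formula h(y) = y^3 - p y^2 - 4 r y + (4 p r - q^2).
h(y) = y^3 + 3*y^2 + 32*y + 87

Identify coefficients: p = -3, q = 3, r = -8.
Plug into h(y) = y^3 - p y^2 - 4 r y + (4 p r - q^2):
  h(y) = y^3 - (-3) y^2 - 4*(-8) y + (4*(-3)*(-8) - (3)^2)
       = y^3 + (3) y^2 + (32) y + (87).
Simplifying: h(y) = y^3 + 3*y^2 + 32*y + 87.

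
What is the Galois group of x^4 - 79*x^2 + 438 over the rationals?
Gal(K/Q) = V_4 (Klein four-group, Z/2Z × Z/2Z)

f factors as (x^2 - 6)(x^2 - 73), so the splitting field is K = Q(sqrt(6), sqrt(73)). The elements 6, 73, 438 are all non-squares in Q, so sqrt(6) and sqrt(73) generate independent quadratic extensions. Thus [K:Q] = 4 and Gal(K/Q) is generated by the two order-2 automorphisms sqrt(6) ↦ -sqrt(6) and sqrt(73) ↦ -sqrt(73), giving V_4.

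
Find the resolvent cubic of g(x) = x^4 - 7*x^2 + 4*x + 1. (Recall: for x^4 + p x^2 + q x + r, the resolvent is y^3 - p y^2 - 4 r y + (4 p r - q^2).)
h(y) = y^3 + 7*y^2 - 4*y - 44

Identify coefficients: p = -7, q = 4, r = 1.
Plug into h(y) = y^3 - p y^2 - 4 r y + (4 p r - q^2):
  h(y) = y^3 - (-7) y^2 - 4*(1) y + (4*(-7)*(1) - (4)^2)
       = y^3 + (7) y^2 + (-4) y + (-44).
Simplifying: h(y) = y^3 + 7*y^2 - 4*y - 44.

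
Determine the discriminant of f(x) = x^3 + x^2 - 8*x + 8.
Δ = -800

For x^3 + a x^2 + b x + c the discriminant is Δ = 18 a b c - 4 a^3 c + a^2 b^2 - 4 b^3 - 27 c^2.
Plug a = 1, b = -8, c = 8:
  18*(1)*(-8)*(8) - 4*(1)^3*(8) + (1)^2*(-8)^2 - 4*(-8)^3 - 27*(8)^2
  = -1152 + (-32) + 64 + (2048) + (-1728)
  = -800.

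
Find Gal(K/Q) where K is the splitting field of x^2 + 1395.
Gal(K/Q) = Z/2Z (cyclic of order 2)

x^2 + 1395 is irreducible over Q since -1395 is not a rational square. The splitting field Q(sqrt(-1395)) has degree 2 over Q, and its unique nontrivial automorphism is sqrt(-1395) ↦ -sqrt(-1395). Hence Gal(Q(sqrt(-1395))/Q) = Z/2Z.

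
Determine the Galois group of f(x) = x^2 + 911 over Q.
Gal(K/Q) = Z/2Z (cyclic of order 2)

x^2 + 911 is irreducible over Q since -911 is not a rational square. The splitting field Q(sqrt(-911)) has degree 2 over Q, and its unique nontrivial automorphism is sqrt(-911) ↦ -sqrt(-911). Hence Gal(Q(sqrt(-911))/Q) = Z/2Z.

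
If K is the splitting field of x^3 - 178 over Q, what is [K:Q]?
[K:Q] = 6

x^3 - 178 has one real root r = 178^(1/3) and two complex roots r*zeta_3, r*zeta_3^2 where zeta_3 = e^(2*pi*i/3). The splitting field is Q(r, zeta_3). [Q(r):Q] = 3 and [Q(zeta_3):Q] = 2 with gcd = 1, so [Q(r, zeta_3):Q] = 3 * 2 = 6.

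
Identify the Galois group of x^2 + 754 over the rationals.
Gal(K/Q) = Z/2Z (cyclic of order 2)

x^2 + 754 is irreducible over Q since -754 is not a rational square. The splitting field Q(sqrt(-754)) has degree 2 over Q, and its unique nontrivial automorphism is sqrt(-754) ↦ -sqrt(-754). Hence Gal(Q(sqrt(-754))/Q) = Z/2Z.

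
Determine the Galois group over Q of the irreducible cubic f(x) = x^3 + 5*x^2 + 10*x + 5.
Gal(K/Q) = S_3 (symmetric group of order 6)

Compute the discriminant of x^3 + (5)*x^2 + (10)*x + (5): Δ = -175. Since Δ is not a rational square, the Galois group is not contained in A_3; it must be the full S_3 (irreducibility of the cubic rules out anything smaller).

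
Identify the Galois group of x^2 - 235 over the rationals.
Gal(K/Q) = Z/2Z (cyclic of order 2)

x^2 - 235 is irreducible over Q since 235 is not a rational square. The splitting field Q(sqrt(235)) has degree 2 over Q, and its unique nontrivial automorphism is sqrt(235) ↦ -sqrt(235). Hence Gal(Q(sqrt(235))/Q) = Z/2Z.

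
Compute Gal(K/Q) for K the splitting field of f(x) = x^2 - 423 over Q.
Gal(K/Q) = Z/2Z (cyclic of order 2)

x^2 - 423 is irreducible over Q since 423 is not a rational square. The splitting field Q(sqrt(423)) has degree 2 over Q, and its unique nontrivial automorphism is sqrt(423) ↦ -sqrt(423). Hence Gal(Q(sqrt(423))/Q) = Z/2Z.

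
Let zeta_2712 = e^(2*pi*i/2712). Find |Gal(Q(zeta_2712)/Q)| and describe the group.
|Gal(Q(zeta_2712)/Q)| = phi(2712) = 896; group ≅ (Z/2712Z)^* ≅ Z/2Z × Z/2Z × Z/2Z × Z/112Z

The n-th cyclotomic polynomial Φ_2712(x) is the minimal polynomial of zeta_2712 over Q and has degree phi(2712) = 896. So Q(zeta_2712) is a degree-896 Galois extension with Galois group (Z/2712Z)^*. By CRT, (Z/2712Z)^* ≅ (Z/8Z)^* × (Z/3Z)^* × (Z/113Z)^*. Each prime-power unit group is (Z/8Z)^* ≅ Z/2Z × Z/2Z; (Z/3Z)^* ≅ Z/2Z; (Z/113Z)^* ≅ Z/112Z. Hence Gal(Q(zeta_2712)/Q) ≅ Z/2Z × Z/2Z × Z/2Z × Z/112Z.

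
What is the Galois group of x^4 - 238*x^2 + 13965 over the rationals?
Gal(K/Q) = V_4 (Klein four-group, Z/2Z × Z/2Z)

f factors as (x^2 - 105)(x^2 - 133), so the splitting field is K = Q(sqrt(105), sqrt(133)). The elements 105, 133, 13965 are all non-squares in Q, so sqrt(105) and sqrt(133) generate independent quadratic extensions. Thus [K:Q] = 4 and Gal(K/Q) is generated by the two order-2 automorphisms sqrt(105) ↦ -sqrt(105) and sqrt(133) ↦ -sqrt(133), giving V_4.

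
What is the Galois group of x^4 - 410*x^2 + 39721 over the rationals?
Gal(K/Q) = V_4 (Klein four-group, Z/2Z × Z/2Z)

f factors as (x^2 - 157)(x^2 - 253), so the splitting field is K = Q(sqrt(157), sqrt(253)). The elements 157, 253, 39721 are all non-squares in Q, so sqrt(157) and sqrt(253) generate independent quadratic extensions. Thus [K:Q] = 4 and Gal(K/Q) is generated by the two order-2 automorphisms sqrt(157) ↦ -sqrt(157) and sqrt(253) ↦ -sqrt(253), giving V_4.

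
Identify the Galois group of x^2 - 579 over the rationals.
Gal(K/Q) = Z/2Z (cyclic of order 2)

x^2 - 579 is irreducible over Q since 579 is not a rational square. The splitting field Q(sqrt(579)) has degree 2 over Q, and its unique nontrivial automorphism is sqrt(579) ↦ -sqrt(579). Hence Gal(Q(sqrt(579))/Q) = Z/2Z.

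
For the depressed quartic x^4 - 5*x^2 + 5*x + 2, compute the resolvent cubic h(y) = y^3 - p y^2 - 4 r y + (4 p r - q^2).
h(y) = y^3 + 5*y^2 - 8*y - 65

Identify coefficients: p = -5, q = 5, r = 2.
Plug into h(y) = y^3 - p y^2 - 4 r y + (4 p r - q^2):
  h(y) = y^3 - (-5) y^2 - 4*(2) y + (4*(-5)*(2) - (5)^2)
       = y^3 + (5) y^2 + (-8) y + (-65).
Simplifying: h(y) = y^3 + 5*y^2 - 8*y - 65.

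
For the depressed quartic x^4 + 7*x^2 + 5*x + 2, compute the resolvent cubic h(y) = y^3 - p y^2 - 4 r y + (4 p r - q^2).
h(y) = y^3 - 7*y^2 - 8*y + 31

Identify coefficients: p = 7, q = 5, r = 2.
Plug into h(y) = y^3 - p y^2 - 4 r y + (4 p r - q^2):
  h(y) = y^3 - (7) y^2 - 4*(2) y + (4*(7)*(2) - (5)^2)
       = y^3 + (-7) y^2 + (-8) y + (31).
Simplifying: h(y) = y^3 - 7*y^2 - 8*y + 31.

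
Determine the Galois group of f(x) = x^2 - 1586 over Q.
Gal(K/Q) = Z/2Z (cyclic of order 2)

x^2 - 1586 is irreducible over Q since 1586 is not a rational square. The splitting field Q(sqrt(1586)) has degree 2 over Q, and its unique nontrivial automorphism is sqrt(1586) ↦ -sqrt(1586). Hence Gal(Q(sqrt(1586))/Q) = Z/2Z.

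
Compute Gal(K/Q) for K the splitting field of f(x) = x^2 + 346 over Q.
Gal(K/Q) = Z/2Z (cyclic of order 2)

x^2 + 346 is irreducible over Q since -346 is not a rational square. The splitting field Q(sqrt(-346)) has degree 2 over Q, and its unique nontrivial automorphism is sqrt(-346) ↦ -sqrt(-346). Hence Gal(Q(sqrt(-346))/Q) = Z/2Z.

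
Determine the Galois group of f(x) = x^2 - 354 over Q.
Gal(K/Q) = Z/2Z (cyclic of order 2)

x^2 - 354 is irreducible over Q since 354 is not a rational square. The splitting field Q(sqrt(354)) has degree 2 over Q, and its unique nontrivial automorphism is sqrt(354) ↦ -sqrt(354). Hence Gal(Q(sqrt(354))/Q) = Z/2Z.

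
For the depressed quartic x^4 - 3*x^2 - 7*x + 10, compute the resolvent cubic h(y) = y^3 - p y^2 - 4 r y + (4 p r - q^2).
h(y) = y^3 + 3*y^2 - 40*y - 169

Identify coefficients: p = -3, q = -7, r = 10.
Plug into h(y) = y^3 - p y^2 - 4 r y + (4 p r - q^2):
  h(y) = y^3 - (-3) y^2 - 4*(10) y + (4*(-3)*(10) - (-7)^2)
       = y^3 + (3) y^2 + (-40) y + (-169).
Simplifying: h(y) = y^3 + 3*y^2 - 40*y - 169.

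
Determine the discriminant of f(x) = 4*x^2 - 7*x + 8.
Δ = -79

For a quadratic a x^2 + b x + c the discriminant is Δ = b^2 - 4ac = (-7)^2 - 4*(4)*(8) = 49 - (128) = -79.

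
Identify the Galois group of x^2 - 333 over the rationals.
Gal(K/Q) = Z/2Z (cyclic of order 2)

x^2 - 333 is irreducible over Q since 333 is not a rational square. The splitting field Q(sqrt(333)) has degree 2 over Q, and its unique nontrivial automorphism is sqrt(333) ↦ -sqrt(333). Hence Gal(Q(sqrt(333))/Q) = Z/2Z.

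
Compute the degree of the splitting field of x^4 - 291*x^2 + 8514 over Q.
[K:Q] = 4

f factors as (x^2 - 33)(x^2 - 258); the splitting field is K = Q(sqrt(33), sqrt(258)). Since 33, 258, and 8514 are all non-squares in Q, the three subfields Q(sqrt(33)), Q(sqrt(258)), Q(sqrt(8514)) are distinct degree-2 extensions, so [K:Q] = 4 (Klein four Galois group).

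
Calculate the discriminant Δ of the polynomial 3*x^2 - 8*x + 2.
Δ = 40

For a quadratic a x^2 + b x + c the discriminant is Δ = b^2 - 4ac = (-8)^2 - 4*(3)*(2) = 64 - (24) = 40.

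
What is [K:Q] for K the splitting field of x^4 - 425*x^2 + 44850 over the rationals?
[K:Q] = 4

f factors as (x^2 - 230)(x^2 - 195); the splitting field is K = Q(sqrt(230), sqrt(195)). Since 230, 195, and 44850 are all non-squares in Q, the three subfields Q(sqrt(230)), Q(sqrt(195)), Q(sqrt(44850)) are distinct degree-2 extensions, so [K:Q] = 4 (Klein four Galois group).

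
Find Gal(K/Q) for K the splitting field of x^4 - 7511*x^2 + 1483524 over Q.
Gal(K/Q) = Z/2Z (cyclic of order 2)

f factors as (x^2 - 203)(x^2 - 7308), so the splitting field is K = Q(sqrt(203), sqrt(7308)). The squarefree part of 203 is 203 and the squarefree part of 7308 is also 203, so sqrt(203) and sqrt(7308) are both rational multiples of sqrt(203). Hence Q(sqrt(203)) = Q(sqrt(7308)) = Q(sqrt(203)), and the splitting field collapses to a single degree-2 extension with Galois group Z/2Z.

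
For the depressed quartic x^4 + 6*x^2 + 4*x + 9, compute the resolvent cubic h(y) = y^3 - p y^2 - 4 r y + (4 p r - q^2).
h(y) = y^3 - 6*y^2 - 36*y + 200

Identify coefficients: p = 6, q = 4, r = 9.
Plug into h(y) = y^3 - p y^2 - 4 r y + (4 p r - q^2):
  h(y) = y^3 - (6) y^2 - 4*(9) y + (4*(6)*(9) - (4)^2)
       = y^3 + (-6) y^2 + (-36) y + (200).
Simplifying: h(y) = y^3 - 6*y^2 - 36*y + 200.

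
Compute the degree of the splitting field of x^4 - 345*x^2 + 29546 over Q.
[K:Q] = 4

f factors as (x^2 - 158)(x^2 - 187); the splitting field is K = Q(sqrt(158), sqrt(187)). Since 158, 187, and 29546 are all non-squares in Q, the three subfields Q(sqrt(158)), Q(sqrt(187)), Q(sqrt(29546)) are distinct degree-2 extensions, so [K:Q] = 4 (Klein four Galois group).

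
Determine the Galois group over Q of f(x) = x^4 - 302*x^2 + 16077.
Gal(K/Q) = V_4 (Klein four-group, Z/2Z × Z/2Z)

f factors as (x^2 - 233)(x^2 - 69), so the splitting field is K = Q(sqrt(233), sqrt(69)). The elements 233, 69, 16077 are all non-squares in Q, so sqrt(233) and sqrt(69) generate independent quadratic extensions. Thus [K:Q] = 4 and Gal(K/Q) is generated by the two order-2 automorphisms sqrt(233) ↦ -sqrt(233) and sqrt(69) ↦ -sqrt(69), giving V_4.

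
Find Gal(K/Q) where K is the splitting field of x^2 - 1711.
Gal(K/Q) = Z/2Z (cyclic of order 2)

x^2 - 1711 is irreducible over Q since 1711 is not a rational square. The splitting field Q(sqrt(1711)) has degree 2 over Q, and its unique nontrivial automorphism is sqrt(1711) ↦ -sqrt(1711). Hence Gal(Q(sqrt(1711))/Q) = Z/2Z.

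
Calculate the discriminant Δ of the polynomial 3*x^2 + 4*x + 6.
Δ = -56

For a quadratic a x^2 + b x + c the discriminant is Δ = b^2 - 4ac = (4)^2 - 4*(3)*(6) = 16 - (72) = -56.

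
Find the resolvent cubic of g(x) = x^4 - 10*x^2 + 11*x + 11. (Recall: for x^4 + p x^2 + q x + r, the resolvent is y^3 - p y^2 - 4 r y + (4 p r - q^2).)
h(y) = y^3 + 10*y^2 - 44*y - 561

Identify coefficients: p = -10, q = 11, r = 11.
Plug into h(y) = y^3 - p y^2 - 4 r y + (4 p r - q^2):
  h(y) = y^3 - (-10) y^2 - 4*(11) y + (4*(-10)*(11) - (11)^2)
       = y^3 + (10) y^2 + (-44) y + (-561).
Simplifying: h(y) = y^3 + 10*y^2 - 44*y - 561.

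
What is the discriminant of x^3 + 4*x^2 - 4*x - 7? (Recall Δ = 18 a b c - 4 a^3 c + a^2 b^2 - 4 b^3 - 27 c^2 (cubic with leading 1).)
Δ = 2997

For x^3 + a x^2 + b x + c the discriminant is Δ = 18 a b c - 4 a^3 c + a^2 b^2 - 4 b^3 - 27 c^2.
Plug a = 4, b = -4, c = -7:
  18*(4)*(-4)*(-7) - 4*(4)^3*(-7) + (4)^2*(-4)^2 - 4*(-4)^3 - 27*(-7)^2
  = 2016 + (1792) + 256 + (256) + (-1323)
  = 2997.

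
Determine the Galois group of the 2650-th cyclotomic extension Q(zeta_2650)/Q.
|Gal(Q(zeta_2650)/Q)| = phi(2650) = 1040; group ≅ (Z/2650Z)^* ≅ Z/20Z × Z/52Z

The n-th cyclotomic polynomial Φ_2650(x) is the minimal polynomial of zeta_2650 over Q and has degree phi(2650) = 1040. So Q(zeta_2650) is a degree-1040 Galois extension with Galois group (Z/2650Z)^*. By CRT, (Z/2650Z)^* ≅ (Z/2Z)^* × (Z/25Z)^* × (Z/53Z)^*. Each prime-power unit group is (Z/2Z)^* ≅ trivial group (order 1); (Z/25Z)^* ≅ Z/20Z; (Z/53Z)^* ≅ Z/52Z. Hence Gal(Q(zeta_2650)/Q) ≅ Z/20Z × Z/52Z.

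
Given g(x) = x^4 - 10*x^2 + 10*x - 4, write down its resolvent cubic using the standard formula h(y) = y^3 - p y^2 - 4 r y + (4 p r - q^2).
h(y) = y^3 + 10*y^2 + 16*y + 60

Identify coefficients: p = -10, q = 10, r = -4.
Plug into h(y) = y^3 - p y^2 - 4 r y + (4 p r - q^2):
  h(y) = y^3 - (-10) y^2 - 4*(-4) y + (4*(-10)*(-4) - (10)^2)
       = y^3 + (10) y^2 + (16) y + (60).
Simplifying: h(y) = y^3 + 10*y^2 + 16*y + 60.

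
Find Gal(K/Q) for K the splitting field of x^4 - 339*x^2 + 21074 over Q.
Gal(K/Q) = V_4 (Klein four-group, Z/2Z × Z/2Z)

f factors as (x^2 - 257)(x^2 - 82), so the splitting field is K = Q(sqrt(257), sqrt(82)). The elements 257, 82, 21074 are all non-squares in Q, so sqrt(257) and sqrt(82) generate independent quadratic extensions. Thus [K:Q] = 4 and Gal(K/Q) is generated by the two order-2 automorphisms sqrt(257) ↦ -sqrt(257) and sqrt(82) ↦ -sqrt(82), giving V_4.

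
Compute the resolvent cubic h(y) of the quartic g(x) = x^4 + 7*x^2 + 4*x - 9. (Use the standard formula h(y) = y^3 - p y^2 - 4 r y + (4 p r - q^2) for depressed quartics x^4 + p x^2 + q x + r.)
h(y) = y^3 - 7*y^2 + 36*y - 268

Identify coefficients: p = 7, q = 4, r = -9.
Plug into h(y) = y^3 - p y^2 - 4 r y + (4 p r - q^2):
  h(y) = y^3 - (7) y^2 - 4*(-9) y + (4*(7)*(-9) - (4)^2)
       = y^3 + (-7) y^2 + (36) y + (-268).
Simplifying: h(y) = y^3 - 7*y^2 + 36*y - 268.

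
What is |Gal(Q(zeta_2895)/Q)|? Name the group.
|Gal(Q(zeta_2895)/Q)| = phi(2895) = 1536; group ≅ (Z/2895Z)^* ≅ Z/2Z × Z/4Z × Z/192Z

The n-th cyclotomic polynomial Φ_2895(x) is the minimal polynomial of zeta_2895 over Q and has degree phi(2895) = 1536. So Q(zeta_2895) is a degree-1536 Galois extension with Galois group (Z/2895Z)^*. By CRT, (Z/2895Z)^* ≅ (Z/3Z)^* × (Z/5Z)^* × (Z/193Z)^*. Each prime-power unit group is (Z/3Z)^* ≅ Z/2Z; (Z/5Z)^* ≅ Z/4Z; (Z/193Z)^* ≅ Z/192Z. Hence Gal(Q(zeta_2895)/Q) ≅ Z/2Z × Z/4Z × Z/192Z.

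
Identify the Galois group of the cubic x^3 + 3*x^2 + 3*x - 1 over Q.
Gal(K/Q) = S_3 (symmetric group of order 6)

Compute the discriminant of x^3 + (3)*x^2 + (3)*x + (-1): Δ = -108. Since Δ is not a rational square, the Galois group is not contained in A_3; it must be the full S_3 (irreducibility of the cubic rules out anything smaller).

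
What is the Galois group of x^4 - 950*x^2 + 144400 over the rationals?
Gal(K/Q) = Z/2Z (cyclic of order 2)

f factors as (x^2 - 760)(x^2 - 190), so the splitting field is K = Q(sqrt(760), sqrt(190)). The squarefree part of 760 is 190 and the squarefree part of 190 is also 190, so sqrt(760) and sqrt(190) are both rational multiples of sqrt(190). Hence Q(sqrt(760)) = Q(sqrt(190)) = Q(sqrt(190)), and the splitting field collapses to a single degree-2 extension with Galois group Z/2Z.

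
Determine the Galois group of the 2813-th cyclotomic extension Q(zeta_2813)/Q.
|Gal(Q(zeta_2813)/Q)| = phi(2813) = 2688; group ≅ (Z/2813Z)^* ≅ Z/28Z × Z/96Z

The n-th cyclotomic polynomial Φ_2813(x) is the minimal polynomial of zeta_2813 over Q and has degree phi(2813) = 2688. So Q(zeta_2813) is a degree-2688 Galois extension with Galois group (Z/2813Z)^*. By CRT, (Z/2813Z)^* ≅ (Z/29Z)^* × (Z/97Z)^*. Each prime-power unit group is (Z/29Z)^* ≅ Z/28Z; (Z/97Z)^* ≅ Z/96Z. Hence Gal(Q(zeta_2813)/Q) ≅ Z/28Z × Z/96Z.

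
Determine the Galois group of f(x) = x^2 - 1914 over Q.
Gal(K/Q) = Z/2Z (cyclic of order 2)

x^2 - 1914 is irreducible over Q since 1914 is not a rational square. The splitting field Q(sqrt(1914)) has degree 2 over Q, and its unique nontrivial automorphism is sqrt(1914) ↦ -sqrt(1914). Hence Gal(Q(sqrt(1914))/Q) = Z/2Z.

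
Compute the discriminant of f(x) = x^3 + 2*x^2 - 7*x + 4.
Δ = 0

For x^3 + a x^2 + b x + c the discriminant is Δ = 18 a b c - 4 a^3 c + a^2 b^2 - 4 b^3 - 27 c^2.
Plug a = 2, b = -7, c = 4:
  18*(2)*(-7)*(4) - 4*(2)^3*(4) + (2)^2*(-7)^2 - 4*(-7)^3 - 27*(4)^2
  = -1008 + (-128) + 196 + (1372) + (-432)
  = 0.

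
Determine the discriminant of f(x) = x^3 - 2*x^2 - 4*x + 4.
Δ = 592

For x^3 + a x^2 + b x + c the discriminant is Δ = 18 a b c - 4 a^3 c + a^2 b^2 - 4 b^3 - 27 c^2.
Plug a = -2, b = -4, c = 4:
  18*(-2)*(-4)*(4) - 4*(-2)^3*(4) + (-2)^2*(-4)^2 - 4*(-4)^3 - 27*(4)^2
  = 576 + (128) + 64 + (256) + (-432)
  = 592.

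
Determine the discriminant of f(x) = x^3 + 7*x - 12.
Δ = -5260

For a depressed cubic x^3 + p x + q the discriminant is Δ = -4 p^3 - 27 q^2 = -4*(7)^3 - 27*(-12)^2 = -1372 - 3888 = -5260.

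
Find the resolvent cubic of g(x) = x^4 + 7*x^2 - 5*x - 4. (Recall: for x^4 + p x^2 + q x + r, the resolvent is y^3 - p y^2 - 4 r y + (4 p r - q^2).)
h(y) = y^3 - 7*y^2 + 16*y - 137

Identify coefficients: p = 7, q = -5, r = -4.
Plug into h(y) = y^3 - p y^2 - 4 r y + (4 p r - q^2):
  h(y) = y^3 - (7) y^2 - 4*(-4) y + (4*(7)*(-4) - (-5)^2)
       = y^3 + (-7) y^2 + (16) y + (-137).
Simplifying: h(y) = y^3 - 7*y^2 + 16*y - 137.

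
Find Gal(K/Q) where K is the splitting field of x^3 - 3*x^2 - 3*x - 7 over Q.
Gal(K/Q) = S_3 (symmetric group of order 6)

Compute the discriminant of x^3 + (-3)*x^2 + (-3)*x + (-7): Δ = -3024. Since Δ is not a rational square, the Galois group is not contained in A_3; it must be the full S_3 (irreducibility of the cubic rules out anything smaller).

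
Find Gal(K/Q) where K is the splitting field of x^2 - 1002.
Gal(K/Q) = Z/2Z (cyclic of order 2)

x^2 - 1002 is irreducible over Q since 1002 is not a rational square. The splitting field Q(sqrt(1002)) has degree 2 over Q, and its unique nontrivial automorphism is sqrt(1002) ↦ -sqrt(1002). Hence Gal(Q(sqrt(1002))/Q) = Z/2Z.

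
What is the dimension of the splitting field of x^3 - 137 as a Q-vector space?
[K:Q] = 6

x^3 - 137 has one real root r = 137^(1/3) and two complex roots r*zeta_3, r*zeta_3^2 where zeta_3 = e^(2*pi*i/3). The splitting field is Q(r, zeta_3). [Q(r):Q] = 3 and [Q(zeta_3):Q] = 2 with gcd = 1, so [Q(r, zeta_3):Q] = 3 * 2 = 6.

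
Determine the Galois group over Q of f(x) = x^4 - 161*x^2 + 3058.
Gal(K/Q) = V_4 (Klein four-group, Z/2Z × Z/2Z)

f factors as (x^2 - 22)(x^2 - 139), so the splitting field is K = Q(sqrt(22), sqrt(139)). The elements 22, 139, 3058 are all non-squares in Q, so sqrt(22) and sqrt(139) generate independent quadratic extensions. Thus [K:Q] = 4 and Gal(K/Q) is generated by the two order-2 automorphisms sqrt(22) ↦ -sqrt(22) and sqrt(139) ↦ -sqrt(139), giving V_4.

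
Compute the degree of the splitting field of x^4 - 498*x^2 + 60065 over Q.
[K:Q] = 4

f factors as (x^2 - 205)(x^2 - 293); the splitting field is K = Q(sqrt(205), sqrt(293)). Since 205, 293, and 60065 are all non-squares in Q, the three subfields Q(sqrt(205)), Q(sqrt(293)), Q(sqrt(60065)) are distinct degree-2 extensions, so [K:Q] = 4 (Klein four Galois group).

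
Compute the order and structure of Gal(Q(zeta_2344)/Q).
|Gal(Q(zeta_2344)/Q)| = phi(2344) = 1168; group ≅ (Z/2344Z)^* ≅ Z/2Z × Z/2Z × Z/292Z

The n-th cyclotomic polynomial Φ_2344(x) is the minimal polynomial of zeta_2344 over Q and has degree phi(2344) = 1168. So Q(zeta_2344) is a degree-1168 Galois extension with Galois group (Z/2344Z)^*. By CRT, (Z/2344Z)^* ≅ (Z/8Z)^* × (Z/293Z)^*. Each prime-power unit group is (Z/8Z)^* ≅ Z/2Z × Z/2Z; (Z/293Z)^* ≅ Z/292Z. Hence Gal(Q(zeta_2344)/Q) ≅ Z/2Z × Z/2Z × Z/292Z.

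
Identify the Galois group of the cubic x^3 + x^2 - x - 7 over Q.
Gal(K/Q) = S_3 (symmetric group of order 6)

Compute the discriminant of x^3 + (1)*x^2 + (-1)*x + (-7): Δ = -1164. Since Δ is not a rational square, the Galois group is not contained in A_3; it must be the full S_3 (irreducibility of the cubic rules out anything smaller).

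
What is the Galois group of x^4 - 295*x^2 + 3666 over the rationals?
Gal(K/Q) = V_4 (Klein four-group, Z/2Z × Z/2Z)

f factors as (x^2 - 282)(x^2 - 13), so the splitting field is K = Q(sqrt(282), sqrt(13)). The elements 282, 13, 3666 are all non-squares in Q, so sqrt(282) and sqrt(13) generate independent quadratic extensions. Thus [K:Q] = 4 and Gal(K/Q) is generated by the two order-2 automorphisms sqrt(282) ↦ -sqrt(282) and sqrt(13) ↦ -sqrt(13), giving V_4.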